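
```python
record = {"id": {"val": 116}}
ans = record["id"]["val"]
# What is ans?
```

Trace:
`record = {"id": {"val": 116}}` → record = {'id': {'val': 116}}
`ans = record["id"]["val"]` → ans = 116
So ans = 116

Answer: 116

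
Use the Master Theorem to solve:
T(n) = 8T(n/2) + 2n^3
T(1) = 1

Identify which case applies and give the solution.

a=8, b=2, f(n)=2n^3. log_2(8) = 3. Since c=3 = 3, Case 2 applies: T(n) = Θ(n^log_b(a) · log n) = O(n^3 log n).

Answer: O(n^3 log n) - Case 2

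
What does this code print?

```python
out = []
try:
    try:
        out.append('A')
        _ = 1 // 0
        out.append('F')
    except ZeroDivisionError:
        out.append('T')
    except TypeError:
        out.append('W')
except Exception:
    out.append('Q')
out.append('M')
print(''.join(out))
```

Execution trace: 'A' (inner try body) → 'T' (inner except ZeroDivisionError) → 'M' (after the try/except). Output: ATM

Answer: ATM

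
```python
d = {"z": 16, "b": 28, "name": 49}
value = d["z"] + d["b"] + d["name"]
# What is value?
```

Trace:
`d = {"z": 16, "b": 28, "name": 49}` → d = {'z': 16, 'b': 28, 'name': 49}
`value = d["z"] + d["b"] + d["name"]` → value = 93
So value = 93

Answer: 93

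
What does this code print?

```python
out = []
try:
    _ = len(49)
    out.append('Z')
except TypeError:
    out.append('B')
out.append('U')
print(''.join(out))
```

Execution trace: 'B' (except TypeError) → 'U' (after the try/except). Output: BU

Answer: BU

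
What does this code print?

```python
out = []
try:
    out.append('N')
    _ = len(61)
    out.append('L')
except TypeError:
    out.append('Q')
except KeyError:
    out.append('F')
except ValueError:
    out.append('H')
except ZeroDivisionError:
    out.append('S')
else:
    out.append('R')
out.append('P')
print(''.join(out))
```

Execution trace: 'N' (try body) → 'Q' (except TypeError) → 'P' (after the try/except). Output: NQP

Answer: NQP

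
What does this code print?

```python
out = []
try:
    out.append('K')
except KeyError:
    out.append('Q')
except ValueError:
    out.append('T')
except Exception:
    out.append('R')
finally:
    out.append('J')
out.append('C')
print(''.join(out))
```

Execution trace: 'K' (try body, no exception) → 'J' (finally) → 'C' (after the try/except). Output: KJC

Answer: KJC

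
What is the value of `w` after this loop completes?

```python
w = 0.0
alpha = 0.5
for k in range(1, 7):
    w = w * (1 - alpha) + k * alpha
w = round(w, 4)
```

Moving average with lr=0.5
`w` takes the values: 0.0 → 0.5 → 1.25 → 2.125 → 3.0625 → 4.03125 → 5.015625 → 5.0156

Answer: 5.0156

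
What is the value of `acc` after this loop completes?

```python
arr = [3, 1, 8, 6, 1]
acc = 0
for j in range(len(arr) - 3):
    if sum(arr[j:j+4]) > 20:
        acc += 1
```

Count windows with sum > 20
`acc` takes the values: 0

Answer: 0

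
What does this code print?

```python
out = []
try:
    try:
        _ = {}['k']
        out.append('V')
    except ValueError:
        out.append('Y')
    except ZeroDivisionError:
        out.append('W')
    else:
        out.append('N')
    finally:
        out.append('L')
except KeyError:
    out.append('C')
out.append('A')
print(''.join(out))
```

Execution trace: 'L' (finally) → 'C' (outer except KeyError) → 'A' (after the try/except). Output: LCA

Answer: LCA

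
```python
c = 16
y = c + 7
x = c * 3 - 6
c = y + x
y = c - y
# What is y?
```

Trace:
`c = 16` → c = 16
`y = c + 7` → y = 23
`x = c * 3 - 6` → x = 42
`c = y + x` → c = 65
`y = c - y` → y = 42
So y = 42

Answer: 42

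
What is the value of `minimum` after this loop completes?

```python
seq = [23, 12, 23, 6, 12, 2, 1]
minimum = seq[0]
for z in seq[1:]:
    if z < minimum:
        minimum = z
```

Minimum of [23, 12, 23, 6, 12, 2, 1]
`minimum` takes the values: 23 → 12 → 6 → 2 → 1

Answer: 1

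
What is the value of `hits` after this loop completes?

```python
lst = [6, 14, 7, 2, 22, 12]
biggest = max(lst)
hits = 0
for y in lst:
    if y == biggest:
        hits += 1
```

Count of max value 22 in [6, 14, 7, 2, 22, 12]
`hits` takes the values: 0 → 1

Answer: 1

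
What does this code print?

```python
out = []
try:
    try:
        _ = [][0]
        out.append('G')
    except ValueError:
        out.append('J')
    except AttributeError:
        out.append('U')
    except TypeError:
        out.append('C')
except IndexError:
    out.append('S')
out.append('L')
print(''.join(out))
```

Execution trace: 'S' (outer except IndexError) → 'L' (after the try/except). Output: SL

Answer: SL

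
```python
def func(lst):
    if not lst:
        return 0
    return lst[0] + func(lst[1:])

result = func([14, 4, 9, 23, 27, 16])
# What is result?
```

14 + 4 + 9 + 23 + 27 + 16 + 0 = 93

Answer: 93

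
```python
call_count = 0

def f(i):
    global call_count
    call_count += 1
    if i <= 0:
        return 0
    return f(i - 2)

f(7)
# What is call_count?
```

Linear recursion stepping by 2: 5 calls from i=7 down to ≤0.

Answer: 5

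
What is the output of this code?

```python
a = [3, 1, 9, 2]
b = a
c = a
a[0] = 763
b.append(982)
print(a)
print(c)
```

Key concept: multiple aliases.
Step by step:
`a = [3, 1, 9, 2]` → a = [3, 1, 9, 2]
`b = a` → b = [3, 1, 9, 2] (same object as a)
`c = a` → c = [3, 1, 9, 2] (same object as a, b)
`a[0] = 763` → a = [763, 1, 9, 2] (same object as b, c); b = [763, 1, 9, 2] (same object as a, c); c = [763, 1, 9, 2] (same object as a, b)
`b.append(982)` → a = [763, 1, 9, 2, 982] (same object as b, c); b = [763, 1, 9, 2, 982] (same object as a, c); c = [763, 1, 9, 2, 982] (same object as a, b)
`print(a)` → prints [763, 1, 9, 2, 982]
`print(c)` → prints [763, 1, 9, 2, 982]

Answer:
[763, 1, 9, 2, 982]
[763, 1, 9, 2, 982]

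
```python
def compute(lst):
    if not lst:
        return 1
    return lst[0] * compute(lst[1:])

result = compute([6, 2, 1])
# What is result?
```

Product over [6, 2, 1] = 6 * 2 * 1 = 12

Answer: 12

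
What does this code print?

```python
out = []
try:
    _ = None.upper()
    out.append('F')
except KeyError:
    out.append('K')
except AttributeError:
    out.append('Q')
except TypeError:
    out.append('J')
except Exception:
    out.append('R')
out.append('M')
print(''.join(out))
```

Execution trace: 'Q' (except AttributeError) → 'M' (after the try/except). Output: QM

Answer: QM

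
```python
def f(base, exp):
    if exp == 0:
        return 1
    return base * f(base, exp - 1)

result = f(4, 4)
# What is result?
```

f(4, 4) = 4 * 4 * 4 * 4 = 256

Answer: 256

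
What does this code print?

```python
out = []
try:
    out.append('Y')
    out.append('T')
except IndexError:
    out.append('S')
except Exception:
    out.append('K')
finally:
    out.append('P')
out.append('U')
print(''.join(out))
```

Execution trace: 'Y' (try body) → 'T' (try body, no exception) → 'P' (finally) → 'U' (after the try/except). Output: YTPU

Answer: YTPU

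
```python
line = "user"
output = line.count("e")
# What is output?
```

Trace:
`line = "user"` → line = 'user'
`output = line.count("e")` → output = 1
So output = 1

Answer: 1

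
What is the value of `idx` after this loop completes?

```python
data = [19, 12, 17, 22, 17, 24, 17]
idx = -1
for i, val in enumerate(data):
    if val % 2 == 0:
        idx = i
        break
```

First even number index in [19, 12, 17, 22, 17, 24, 17]
`idx` takes the values: -1 → 1

Answer: 1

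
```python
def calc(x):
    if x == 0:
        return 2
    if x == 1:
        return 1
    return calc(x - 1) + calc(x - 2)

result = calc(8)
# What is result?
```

Build up from base cases: calc(0)=2, calc(1)=1, calc(2)=3, calc(3)=4, calc(4)=7, calc(5)=11, calc(6)=18, ..., calc(8)=47

Answer: 47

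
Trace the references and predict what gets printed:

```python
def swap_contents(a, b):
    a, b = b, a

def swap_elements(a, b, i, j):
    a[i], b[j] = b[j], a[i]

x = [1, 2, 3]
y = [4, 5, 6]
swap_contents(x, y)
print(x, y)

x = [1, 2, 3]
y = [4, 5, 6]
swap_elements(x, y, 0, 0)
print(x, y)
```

Key concept: parameter rebinding vs mutation.
Step by step:
`x = [1, 2, 3]` → x = [1, 2, 3]
`y = [4, 5, 6]` → y = [4, 5, 6]
`swap_contents(x, y)` → no visible change to tracked variables
`print(x, y)` → prints [1, 2, 3] [4, 5, 6]
`x = [1, 2, 3]` → x = [1, 2, 3]
`y = [4, 5, 6]` → y = [4, 5, 6]
`swap_elements(x, y, 0, 0)` → x = [4, 2, 3]; y = [1, 5, 6]
`print(x, y)` → prints [4, 2, 3] [1, 5, 6]

Answer:
[1, 2, 3] [4, 5, 6]
[4, 2, 3] [1, 5, 6]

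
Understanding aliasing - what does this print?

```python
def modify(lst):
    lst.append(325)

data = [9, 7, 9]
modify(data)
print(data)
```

Key concept: function modifies passed list.
Step by step:
`data = [9, 7, 9]` → data = [9, 7, 9]
`modify(data)` → data = [9, 7, 9, 325]
`print(data)` → prints [9, 7, 9, 325]

Answer: [9, 7, 9, 325]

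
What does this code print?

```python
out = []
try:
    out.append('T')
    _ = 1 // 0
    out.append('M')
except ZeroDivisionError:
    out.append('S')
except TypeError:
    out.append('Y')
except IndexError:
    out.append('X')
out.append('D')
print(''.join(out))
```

Execution trace: 'T' (try body) → 'S' (except ZeroDivisionError) → 'D' (after the try/except). Output: TSD

Answer: TSD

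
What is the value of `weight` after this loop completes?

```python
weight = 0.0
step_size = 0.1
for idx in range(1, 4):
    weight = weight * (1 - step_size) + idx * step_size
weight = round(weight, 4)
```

Moving average with lr=0.1
`weight` takes the values: 0.0 → 0.1 → 0.29 → 0.561

Answer: 0.561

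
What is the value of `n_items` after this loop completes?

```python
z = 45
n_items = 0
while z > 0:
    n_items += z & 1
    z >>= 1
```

Count set bits in 45 (binary: 0b101101)
`n_items` takes the values: 0 → 1 → 2 → 3 → 4

Answer: 4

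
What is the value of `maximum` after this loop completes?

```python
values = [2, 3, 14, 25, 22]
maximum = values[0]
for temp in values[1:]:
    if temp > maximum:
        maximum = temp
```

Maximum of [2, 3, 14, 25, 22]
`maximum` takes the values: 2 → 3 → 14 → 25

Answer: 25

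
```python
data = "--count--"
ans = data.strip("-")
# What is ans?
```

Trace:
`data = "--count--"` → data = '--count--'
`ans = data.strip("-")` → ans = 'count'
So ans = 'count'

Answer: 'count'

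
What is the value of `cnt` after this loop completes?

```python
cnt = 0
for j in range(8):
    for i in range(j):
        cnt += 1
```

Triangle number: 0+1+2+...+7
`cnt` takes the values: 0 → 1 → 2 → 3 → 4 → 5 → 6 → 7 → 8 → 9 → 10 → 11 → 12 → 13 → 14 → 15 → 16 → 17 → 18 → 19 → 20 → 21 → 22 → 23 → 24 → 25 → 26 → 27 → 28

Answer: 28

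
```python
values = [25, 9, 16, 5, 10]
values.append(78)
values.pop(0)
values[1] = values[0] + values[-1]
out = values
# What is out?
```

Trace:
`values = [25, 9, 16, 5, 10]` → values = [25, 9, 16, 5, 10]
`values.append(78)` → values = [25, 9, 16, 5, 10, 78]
`values.pop(0)` → values = [9, 16, 5, 10, 78]
`values[1] = values[0] + values[-1]` → values = [9, 87, 5, 10, 78]
`out = values` → out = [9, 87, 5, 10, 78]
So out = [9, 87, 5, 10, 78]

Answer: [9, 87, 5, 10, 78]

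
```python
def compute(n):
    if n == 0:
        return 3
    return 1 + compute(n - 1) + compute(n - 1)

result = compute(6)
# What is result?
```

compute(n) = 1 + 2·compute(n-1), compute(0)=3. Closed form: (3+1)·2^6 - 1 = 255.

Answer: 255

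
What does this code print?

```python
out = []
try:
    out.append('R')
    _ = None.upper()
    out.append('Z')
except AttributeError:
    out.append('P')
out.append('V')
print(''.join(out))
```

Execution trace: 'R' (try body) → 'P' (except AttributeError) → 'V' (after the try/except). Output: RPV

Answer: RPV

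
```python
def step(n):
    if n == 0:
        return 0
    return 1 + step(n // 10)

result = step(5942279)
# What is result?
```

Count of digits of 5942279: 7

Answer: 7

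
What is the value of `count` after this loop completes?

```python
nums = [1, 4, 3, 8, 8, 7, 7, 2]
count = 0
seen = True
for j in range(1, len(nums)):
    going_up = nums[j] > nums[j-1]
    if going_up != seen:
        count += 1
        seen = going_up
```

Count direction changes in [1, 4, 3, 8, 8, 7, 7, 2]
`count` takes the values: 0 → 1 → 2 → 3

Answer: 3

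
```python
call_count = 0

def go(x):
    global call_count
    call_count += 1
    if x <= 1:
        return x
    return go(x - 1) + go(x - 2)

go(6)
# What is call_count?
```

Calls(x) = 1 + Calls(x-1) + Calls(x-2); Calls(0)=Calls(1)=1. For x=6 this gives 25.

Answer: 25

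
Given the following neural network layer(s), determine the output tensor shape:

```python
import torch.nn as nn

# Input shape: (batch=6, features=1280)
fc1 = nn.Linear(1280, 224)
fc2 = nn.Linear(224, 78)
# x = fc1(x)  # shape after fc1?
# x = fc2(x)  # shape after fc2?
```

Input: (6, 1280) -> after fc1: (6, 224) -> Output: (6, 78)

Answer: (6, 78)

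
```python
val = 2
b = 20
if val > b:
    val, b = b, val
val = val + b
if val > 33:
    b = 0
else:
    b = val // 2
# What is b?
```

Trace:
`val = 2` → val = 2
`b = 20` → b = 20
`if val > b: ...` → val > b is False → no variable changes
`val = val + b` → val = 22
`if val > 33: ...` → val > 33 is False, take else branch → b = 11
So b = 11

Answer: 11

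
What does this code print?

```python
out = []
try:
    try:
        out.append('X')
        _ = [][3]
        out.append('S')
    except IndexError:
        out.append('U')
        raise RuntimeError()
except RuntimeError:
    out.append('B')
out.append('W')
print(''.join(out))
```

Execution trace: 'X' (try body) → 'U' (except IndexError) → 'B' (outer except RuntimeError) → 'W' (after the try/except). Output: XUBW

Answer: XUBW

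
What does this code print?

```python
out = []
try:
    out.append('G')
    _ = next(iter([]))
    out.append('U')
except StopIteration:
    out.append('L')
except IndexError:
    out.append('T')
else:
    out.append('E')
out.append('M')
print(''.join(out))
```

Execution trace: 'G' (try body) → 'L' (except StopIteration) → 'M' (after the try/except). Output: GLM

Answer: GLM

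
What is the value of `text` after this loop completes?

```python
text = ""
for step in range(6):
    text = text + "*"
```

Repeat '*' 6 times
`text` takes the values: "" → "*" → "**" → "***" → "****" → "*****" → "******"

Answer: "******"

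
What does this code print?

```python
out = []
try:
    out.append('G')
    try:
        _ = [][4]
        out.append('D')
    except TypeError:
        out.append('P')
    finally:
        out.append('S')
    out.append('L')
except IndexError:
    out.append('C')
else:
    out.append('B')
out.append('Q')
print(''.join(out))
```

Execution trace: 'G' (try body) → 'S' (inner finally) → 'C' (except IndexError) → 'Q' (after the try/except). Output: GSCQ

Answer: GSCQ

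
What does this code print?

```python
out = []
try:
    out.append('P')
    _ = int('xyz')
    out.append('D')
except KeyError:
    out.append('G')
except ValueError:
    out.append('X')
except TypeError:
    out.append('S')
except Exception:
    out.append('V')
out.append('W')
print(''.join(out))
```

Execution trace: 'P' (try body) → 'X' (except ValueError) → 'W' (after the try/except). Output: PXW

Answer: PXW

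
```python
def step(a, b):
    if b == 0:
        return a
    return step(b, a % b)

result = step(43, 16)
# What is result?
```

step(43, 16) -> step(16, 11) -> step(11, 5) -> step(5, 1) -> step(1, 0) -> 1

Answer: 1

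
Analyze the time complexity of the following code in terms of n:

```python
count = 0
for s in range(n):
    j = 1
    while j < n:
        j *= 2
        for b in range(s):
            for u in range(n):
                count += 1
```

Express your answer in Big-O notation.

Each loop level contributes: n × log n × n × n. Multiplying the contributions gives O(n^3 log n).

Answer: O(n^3 log n)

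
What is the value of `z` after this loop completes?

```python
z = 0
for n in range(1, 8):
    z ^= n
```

XOR of 1 to 7
`z` takes the values: 0 → 1 → 3 → 0 → 4 → 1 → 7 → 0

Answer: 0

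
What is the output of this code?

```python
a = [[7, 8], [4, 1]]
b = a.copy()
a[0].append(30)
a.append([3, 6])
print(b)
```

Key concept: shallow copy with nested lists.
Step by step:
`a = [[7, 8], [4, 1]]` → a = [[7, 8], [4, 1]]
`b = a.copy()` → b = [[7, 8], [4, 1]]
`a[0].append(30)` → a = [[7, 8, 30], [4, 1]]; b = [[7, 8, 30], [4, 1]]
`a.append([3, 6])` → a = [[7, 8, 30], [4, 1], [3, 6]]
`print(b)` → prints [[7, 8, 30], [4, 1]]

Answer: [[7, 8, 30], [4, 1]]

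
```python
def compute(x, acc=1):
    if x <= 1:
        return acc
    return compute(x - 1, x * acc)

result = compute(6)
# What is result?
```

Accumulator trace (n, acc): (6, 1) -> (5, 6) -> (4, 30) -> (3, 120) -> (2, 360) -> (1, 720) -> return 720

Answer: 720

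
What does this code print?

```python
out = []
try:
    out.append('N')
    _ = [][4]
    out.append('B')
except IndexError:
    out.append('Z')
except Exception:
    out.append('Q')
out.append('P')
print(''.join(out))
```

Execution trace: 'N' (try body) → 'Z' (except IndexError) → 'P' (after the try/except). Output: NZP

Answer: NZP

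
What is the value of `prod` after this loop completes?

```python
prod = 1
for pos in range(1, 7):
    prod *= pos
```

6! = 720
`prod` takes the values: 1 → 2 → 6 → 24 → 120 → 720

Answer: 720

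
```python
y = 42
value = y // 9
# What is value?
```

Trace:
`y = 42` → y = 42
`value = y // 9` → value = 4
So value = 4

Answer: 4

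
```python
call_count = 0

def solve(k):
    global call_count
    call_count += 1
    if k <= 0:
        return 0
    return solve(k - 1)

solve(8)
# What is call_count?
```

Linear recursion stepping by 1: 9 calls from k=8 down to ≤0.

Answer: 9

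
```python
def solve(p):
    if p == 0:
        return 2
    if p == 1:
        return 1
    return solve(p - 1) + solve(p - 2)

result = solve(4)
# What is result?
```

Build up from base cases: solve(0)=2, solve(1)=1, solve(2)=3, solve(3)=4, solve(4)=7

Answer: 7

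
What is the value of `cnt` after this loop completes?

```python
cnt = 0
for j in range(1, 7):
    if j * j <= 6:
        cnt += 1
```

Count numbers where j² ≤ 6
`cnt` takes the values: 0 → 1 → 2

Answer: 2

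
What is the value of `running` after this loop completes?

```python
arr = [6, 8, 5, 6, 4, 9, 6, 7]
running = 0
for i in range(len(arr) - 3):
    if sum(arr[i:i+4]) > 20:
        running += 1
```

Count windows with sum > 20
`running` takes the values: 0 → 1 → 2 → 3 → 4 → 5

Answer: 5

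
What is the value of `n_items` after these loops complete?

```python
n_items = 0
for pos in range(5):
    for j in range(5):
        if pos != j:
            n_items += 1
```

5² - 5 (exclude diagonal)
`n_items` takes the values: 0 → 1 → 2 → 3 → 4 → 5 → 6 → 7 → 8 → 9 → 10 → 11 → 12 → 13 → 14 → 15 → 16 → 17 → 18 → 19 → 20

Answer: 20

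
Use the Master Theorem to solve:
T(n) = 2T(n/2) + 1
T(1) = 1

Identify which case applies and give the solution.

a=2, b=2, f(n)=1. log_2(2) = 1. Since c=0 < 1, Case 1 applies: T(n) = Θ(n^log_b(a)) = O(n).

Answer: O(n) - Case 1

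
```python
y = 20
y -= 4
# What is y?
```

Trace:
`y = 20` → y = 20
`y -= 4` → y = 16
So y = 16

Answer: 16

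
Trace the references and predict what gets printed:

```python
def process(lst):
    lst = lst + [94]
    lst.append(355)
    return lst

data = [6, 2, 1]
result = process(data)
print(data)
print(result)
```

Key concept: rebinding parameter vs mutation.
Step by step:
`data = [6, 2, 1]` → data = [6, 2, 1]
`result = process(data)` → result = [6, 2, 1, 94, 355]
`print(data)` → prints [6, 2, 1]
`print(result)` → prints [6, 2, 1, 94, 355]

Answer:
[6, 2, 1]
[6, 2, 1, 94, 355]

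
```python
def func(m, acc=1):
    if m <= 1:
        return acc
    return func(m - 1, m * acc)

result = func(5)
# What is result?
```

Accumulator trace (n, acc): (5, 1) -> (4, 5) -> (3, 20) -> (2, 60) -> (1, 120) -> return 120

Answer: 120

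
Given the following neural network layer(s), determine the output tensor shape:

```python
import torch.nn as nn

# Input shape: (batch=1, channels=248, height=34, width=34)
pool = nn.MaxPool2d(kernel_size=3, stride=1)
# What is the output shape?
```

Input: (1, 248, 34, 34) -> Output: (1, 248, 32, 32)

Answer: (1, 248, 32, 32)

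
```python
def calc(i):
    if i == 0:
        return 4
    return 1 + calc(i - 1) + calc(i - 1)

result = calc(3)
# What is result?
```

calc(i) = 1 + 2·calc(i-1), calc(0)=4. Closed form: (4+1)·2^3 - 1 = 39.

Answer: 39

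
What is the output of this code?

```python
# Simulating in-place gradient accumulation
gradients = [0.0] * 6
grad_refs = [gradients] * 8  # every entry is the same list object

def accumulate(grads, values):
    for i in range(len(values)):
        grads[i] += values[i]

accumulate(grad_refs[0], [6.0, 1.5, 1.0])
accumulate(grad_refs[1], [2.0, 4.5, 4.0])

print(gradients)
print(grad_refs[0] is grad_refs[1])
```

Key concept: gradient accumulation aliasing.
Step by step:
`gradients = [0.0] * 6` → gradients = [0.0, 0.0, 0.0, 0.0, 0.0, 0.0]
`grad_refs = [gradients] * 8` → grad_refs = [[0.0, 0.0, 0.0, 0.0, 0.0, 0.0], [0.0, 0.0, 0.0, 0.0, 0.0, 0.0], [0.0, 0.0, 0.0, 0.0, 0.0, 0.0], [0.0, 0.0, 0.0, 0.0, 0.0, 0.0], [0.0, 0.0, 0.0, 0.0, 0.0, 0.0], [0.0, 0.0, 0.0, 0.0, 0.0, 0.0], [0.0, 0.0, 0.0, 0.0, 0.0, 0.0], [0.0, 0.0, 0.0, 0.0, 0.0, 0.0]]
`accumulate(grad_refs[0], [6.0, 1.5, 1.0])` → gradients = [6.0, 1.5, 1.0, 0.0, 0.0, 0.0]; grad_refs = [[6.0, 1.5, 1.0, 0.0, 0.0, 0.0], [6.0, 1.5, 1.0, 0.0, 0.0, 0.0], [6.0, 1.5, 1.0, 0.0, 0.0, 0.0], [6.0, 1.5, 1.0, 0.0, 0.0, 0.0], [6.0, 1.5, 1.0, 0.0, 0.0, 0.0], [6.0, 1.5, 1.0, 0.0, 0.0, 0.0], [6.0, 1.5, 1.0, 0.0, 0.0, 0.0], [6.0, 1.5, 1.0, 0.0, 0.0, 0.0]]
`accumulate(grad_refs[1], [2.0, 4.5, 4.0])` → gradients = [8.0, 6.0, 5.0, 0.0, 0.0, 0.0]; grad_refs = [[8.0, 6.0, 5.0, 0.0, 0.0, 0.0], [8.0, 6.0, 5.0, 0.0, 0.0, 0.0], [8.0, 6.0, 5.0, 0.0, 0.0, 0.0], [8.0, 6.0, 5.0, 0.0, 0.0, 0.0], [8.0, 6.0, 5.0, 0.0, 0.0, 0.0], [8.0, 6.0, 5.0, 0.0, 0.0, 0.0], [8.0, 6.0, 5.0, 0.0, 0.0, 0.0], [8.0, 6.0, 5.0, 0.0, 0.0, 0.0]]
`print(gradients)` → prints [8.0, 6.0, 5.0, 0.0, 0.0, 0.0]
`print(grad_refs[0] is grad_refs[1])` → prints True

Answer:
[8.0, 6.0, 5.0, 0.0, 0.0, 0.0]
True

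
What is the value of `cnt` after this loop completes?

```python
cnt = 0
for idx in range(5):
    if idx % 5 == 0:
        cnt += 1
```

Count numbers divisible by 5 in range(5)
`cnt` takes the values: 0 → 1

Answer: 1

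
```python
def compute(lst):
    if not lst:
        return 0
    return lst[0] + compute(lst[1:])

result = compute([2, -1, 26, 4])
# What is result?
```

2 + (-1) + 26 + 4 + 0 = 31

Answer: 31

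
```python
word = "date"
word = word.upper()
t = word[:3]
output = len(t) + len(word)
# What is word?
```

Trace:
`word = "date"` → word = 'date'
`word = word.upper()` → word = 'DATE'
`t = word[:3]` → t = 'DAT'
`output = len(t) + len(word)` → output = 7
So word = 'DATE'

Answer: 'DATE'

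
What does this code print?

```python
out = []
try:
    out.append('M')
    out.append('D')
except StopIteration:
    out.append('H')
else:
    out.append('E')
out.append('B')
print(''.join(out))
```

Execution trace: 'M' (try body) → 'D' (try body, no exception) → 'E' (else) → 'B' (after the try/except). Output: MDEB

Answer: MDEB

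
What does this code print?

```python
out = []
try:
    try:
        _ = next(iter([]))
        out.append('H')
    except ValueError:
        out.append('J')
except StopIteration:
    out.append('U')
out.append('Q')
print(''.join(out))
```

Execution trace: 'U' (outer except StopIteration) → 'Q' (after the try/except). Output: UQ

Answer: UQ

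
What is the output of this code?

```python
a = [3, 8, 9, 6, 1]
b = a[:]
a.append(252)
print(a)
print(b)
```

Key concept: slice [:] creates copy.
Step by step:
`a = [3, 8, 9, 6, 1]` → a = [3, 8, 9, 6, 1]
`b = a[:]` → b = [3, 8, 9, 6, 1]
`a.append(252)` → a = [3, 8, 9, 6, 1, 252]
`print(a)` → prints [3, 8, 9, 6, 1, 252]
`print(b)` → prints [3, 8, 9, 6, 1]

Answer:
[3, 8, 9, 6, 1, 252]
[3, 8, 9, 6, 1]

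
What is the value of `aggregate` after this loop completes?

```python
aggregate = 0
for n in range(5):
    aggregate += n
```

Sum of 0 to 4 = 10
`aggregate` takes the values: 0 → 1 → 3 → 6 → 10

Answer: 10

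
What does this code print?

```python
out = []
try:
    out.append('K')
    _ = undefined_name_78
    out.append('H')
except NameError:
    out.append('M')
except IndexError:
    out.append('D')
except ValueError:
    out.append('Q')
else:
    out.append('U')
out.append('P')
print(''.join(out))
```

Execution trace: 'K' (try body) → 'M' (except NameError) → 'P' (after the try/except). Output: KMP

Answer: KMP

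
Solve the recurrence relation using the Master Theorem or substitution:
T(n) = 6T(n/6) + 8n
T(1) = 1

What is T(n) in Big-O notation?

By Master Theorem: a=6, b=6, f(n)=8n. Since log_6(6) = 1 and f(n) = Θ(n^1), Case 2 applies. T(n) = O(n log n).

Answer: O(n log n)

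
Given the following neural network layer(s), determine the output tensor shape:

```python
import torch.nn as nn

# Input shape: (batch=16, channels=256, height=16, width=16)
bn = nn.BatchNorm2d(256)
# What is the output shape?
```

Input: (16, 256, 16, 16) -> Output: (16, 256, 16, 16)

Answer: (16, 256, 16, 16)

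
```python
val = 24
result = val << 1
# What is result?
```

Trace:
`val = 24` → val = 24
`result = val << 1` → result = 48
So result = 48

Answer: 48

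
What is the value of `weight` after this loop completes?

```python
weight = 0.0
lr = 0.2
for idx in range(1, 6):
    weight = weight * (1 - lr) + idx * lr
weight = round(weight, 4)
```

Moving average with lr=0.2
`weight` takes the values: 0.0 → 0.2 → 0.56 → 1.048 → 1.6384 → 2.31072 → 2.3107

Answer: 2.3107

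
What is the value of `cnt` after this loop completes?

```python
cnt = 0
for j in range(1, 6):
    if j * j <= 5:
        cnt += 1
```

Count numbers where j² ≤ 5
`cnt` takes the values: 0 → 1 → 2

Answer: 2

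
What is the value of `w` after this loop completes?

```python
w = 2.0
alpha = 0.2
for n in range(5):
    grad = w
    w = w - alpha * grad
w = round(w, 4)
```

Gradient descent: w = 2.0 * (1 - 0.2)^5
`w` takes the values: 2.0 → 1.6 → 1.28 → 1.024 → 0.8192 → 0.65536 → 0.6554

Answer: 0.6554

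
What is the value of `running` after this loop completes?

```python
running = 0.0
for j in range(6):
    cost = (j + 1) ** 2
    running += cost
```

Sum of squared losses 1² + 2² + ... + 6²
`running` takes the values: 0.0 → 1.0 → 5.0 → 14.0 → 30.0 → 55.0 → 91.0

Answer: 91.0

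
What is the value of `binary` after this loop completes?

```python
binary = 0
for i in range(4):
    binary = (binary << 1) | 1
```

Build 4 consecutive 1-bits: 0b1111
`binary` takes the values: 0 → 1 → 3 → 7 → 15

Answer: 15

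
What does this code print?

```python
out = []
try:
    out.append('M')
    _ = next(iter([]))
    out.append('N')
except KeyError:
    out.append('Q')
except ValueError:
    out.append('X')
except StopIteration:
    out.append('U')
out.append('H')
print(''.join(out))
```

Execution trace: 'M' (try body) → 'U' (except StopIteration) → 'H' (after the try/except). Output: MUH

Answer: MUH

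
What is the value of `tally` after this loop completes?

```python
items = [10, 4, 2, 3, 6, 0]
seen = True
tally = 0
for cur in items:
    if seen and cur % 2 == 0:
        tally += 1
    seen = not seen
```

Count even values at even positions
`tally` takes the values: 0 → 1 → 2 → 3

Answer: 3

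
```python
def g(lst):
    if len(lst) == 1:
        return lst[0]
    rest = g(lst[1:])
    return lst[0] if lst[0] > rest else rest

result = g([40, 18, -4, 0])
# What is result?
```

Recursive max over [40, 18, -4, 0] = 40

Answer: 40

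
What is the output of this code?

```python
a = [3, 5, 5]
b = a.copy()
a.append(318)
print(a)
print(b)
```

Key concept: list.copy() creates independent copy.
Step by step:
`a = [3, 5, 5]` → a = [3, 5, 5]
`b = a.copy()` → b = [3, 5, 5]
`a.append(318)` → a = [3, 5, 5, 318]
`print(a)` → prints [3, 5, 5, 318]
`print(b)` → prints [3, 5, 5]

Answer:
[3, 5, 5, 318]
[3, 5, 5]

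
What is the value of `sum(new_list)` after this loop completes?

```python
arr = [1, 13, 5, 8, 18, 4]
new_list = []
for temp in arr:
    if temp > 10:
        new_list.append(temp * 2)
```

Sum of doubled values > 10
`new_list` takes the values: [] → [26] → [26, 36]
So `sum(new_list)` = 62

Answer: 62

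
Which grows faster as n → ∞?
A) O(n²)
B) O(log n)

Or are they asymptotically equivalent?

O(n²) vs O(log n): Higher order terms dominate.

Answer: A) O(n²) grows faster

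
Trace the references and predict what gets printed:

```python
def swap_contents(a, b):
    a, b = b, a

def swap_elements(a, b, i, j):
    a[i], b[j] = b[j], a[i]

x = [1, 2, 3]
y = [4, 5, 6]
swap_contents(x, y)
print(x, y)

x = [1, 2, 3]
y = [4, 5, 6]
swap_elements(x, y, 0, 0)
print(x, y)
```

Key concept: parameter rebinding vs mutation.
Step by step:
`x = [1, 2, 3]` → x = [1, 2, 3]
`y = [4, 5, 6]` → y = [4, 5, 6]
`swap_contents(x, y)` → no visible change to tracked variables
`print(x, y)` → prints [1, 2, 3] [4, 5, 6]
`x = [1, 2, 3]` → x = [1, 2, 3]
`y = [4, 5, 6]` → y = [4, 5, 6]
`swap_elements(x, y, 0, 0)` → x = [4, 2, 3]; y = [1, 5, 6]
`print(x, y)` → prints [4, 2, 3] [1, 5, 6]

Answer:
[1, 2, 3] [4, 5, 6]
[4, 2, 3] [1, 5, 6]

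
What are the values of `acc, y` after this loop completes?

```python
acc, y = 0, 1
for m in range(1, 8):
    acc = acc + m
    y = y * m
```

Sum and factorial of 1 to 7
`acc, y` takes the values: (0, 1) → (1, 1) → (3, 1) → (3, 2) → (6, 2) → (6, 6) → (10, 6) → (10, 24) → (15, 24) → (15, 120) → (21, 120) → (21, 720) → (28, 720) → (28, 5040)

Answer: 28, 5040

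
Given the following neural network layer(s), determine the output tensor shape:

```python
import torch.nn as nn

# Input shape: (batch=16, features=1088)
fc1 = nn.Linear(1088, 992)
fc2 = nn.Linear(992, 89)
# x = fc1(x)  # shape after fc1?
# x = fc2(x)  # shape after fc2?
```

Input: (16, 1088) -> after fc1: (16, 992) -> Output: (16, 89)

Answer: (16, 89)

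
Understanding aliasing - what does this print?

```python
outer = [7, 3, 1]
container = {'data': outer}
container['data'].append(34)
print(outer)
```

Key concept: dict holds reference to list.
Step by step:
`outer = [7, 3, 1]` → outer = [7, 3, 1]
`container = {'data': outer}` → container = {'data': [7, 3, 1]}
`container['data'].append(34)` → outer = [7, 3, 1, 34]; container = {'data': [7, 3, 1, 34]}
`print(outer)` → prints [7, 3, 1, 34]

Answer: [7, 3, 1, 34]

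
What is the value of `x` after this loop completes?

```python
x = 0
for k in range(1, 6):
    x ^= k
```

XOR of 1 to 5
`x` takes the values: 0 → 1 → 3 → 0 → 4 → 1

Answer: 1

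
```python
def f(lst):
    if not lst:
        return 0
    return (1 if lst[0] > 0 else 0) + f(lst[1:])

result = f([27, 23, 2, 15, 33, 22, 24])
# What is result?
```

Count of positive elements in [27, 23, 2, 15, 33, 22, 24] = 7

Answer: 7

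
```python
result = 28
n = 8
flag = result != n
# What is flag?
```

Trace:
`result = 28` → result = 28
`n = 8` → n = 8
`flag = result != n` → flag = True
So flag = True

Answer: True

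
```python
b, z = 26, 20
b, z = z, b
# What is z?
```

Trace:
`b, z = 26, 20` → b = 26; z = 20
`b, z = z, b` → b = 20; z = 26
So z = 26

Answer: 26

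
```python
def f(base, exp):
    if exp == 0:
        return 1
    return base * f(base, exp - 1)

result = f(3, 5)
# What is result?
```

f(3, 5) = 3 * 3 * 3 * 3 * 3 = 243

Answer: 243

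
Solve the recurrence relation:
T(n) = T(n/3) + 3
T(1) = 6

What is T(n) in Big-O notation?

Each step divides n by 3 and adds 3. After log_3(n) steps we reach T(1)=6. So T(n) = 3·log_3(n) + 6 = O(log n).

Answer: O(log n)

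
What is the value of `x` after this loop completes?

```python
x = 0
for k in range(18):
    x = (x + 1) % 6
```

Increment mod 6, 18 times = 0
`x` takes the values: 0 → 1 → 2 → 3 → 4 → 5 → 0 → 1 → 2 → 3 → 4 → 5 → 0 → 1 → 2 → 3 → 4 → 5 → 0

Answer: 0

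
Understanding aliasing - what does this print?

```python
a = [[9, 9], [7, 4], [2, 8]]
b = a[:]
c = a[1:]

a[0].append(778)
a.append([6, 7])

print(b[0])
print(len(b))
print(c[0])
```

Key concept: slice with nested mutation.
Step by step:
`a = [[9, 9], [7, 4], [2, 8]]` → a = [[9, 9], [7, 4], [2, 8]]
`b = a[:]` → b = [[9, 9], [7, 4], [2, 8]]
`c = a[1:]` → c = [[7, 4], [2, 8]]
`a[0].append(778)` → a = [[9, 9, 778], [7, 4], [2, 8]]; b = [[9, 9, 778], [7, 4], [2, 8]]
`a.append([6, 7])` → a = [[9, 9, 778], [7, 4], [2, 8], [6, 7]]
`print(b[0])` → prints [9, 9, 778]
`print(len(b))` → prints 3
`print(c[0])` → prints [7, 4]

Answer:
[9, 9, 778]
3
[7, 4]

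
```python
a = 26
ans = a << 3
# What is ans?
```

Trace:
`a = 26` → a = 26
`ans = a << 3` → ans = 208
So ans = 208

Answer: 208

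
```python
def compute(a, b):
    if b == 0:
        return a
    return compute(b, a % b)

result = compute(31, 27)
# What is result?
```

compute(31, 27) -> compute(27, 4) -> compute(4, 3) -> compute(3, 1) -> compute(1, 0) -> 1

Answer: 1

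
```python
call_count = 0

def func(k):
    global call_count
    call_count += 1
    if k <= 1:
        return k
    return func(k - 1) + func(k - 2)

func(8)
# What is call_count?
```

Calls(k) = 1 + Calls(k-1) + Calls(k-2); Calls(0)=Calls(1)=1. For k=8 this gives 67.

Answer: 67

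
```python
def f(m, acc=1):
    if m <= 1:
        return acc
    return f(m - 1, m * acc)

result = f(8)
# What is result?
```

Accumulator trace (n, acc): (8, 1) -> (7, 8) -> (6, 56) -> (5, 336) -> (4, 1680) -> (3, 6720) -> (2, 20160) -> (1, 40320) -> return 40320

Answer: 40320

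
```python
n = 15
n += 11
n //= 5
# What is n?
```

Trace:
`n = 15` → n = 15
`n += 11` → n = 26
`n //= 5` → n = 5
So n = 5

Answer: 5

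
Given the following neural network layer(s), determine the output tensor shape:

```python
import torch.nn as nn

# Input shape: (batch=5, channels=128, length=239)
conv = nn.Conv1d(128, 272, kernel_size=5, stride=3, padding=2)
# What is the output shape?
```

Input: (5, 128, 239) -> Output: (5, 272, 80)

Answer: (5, 272, 80)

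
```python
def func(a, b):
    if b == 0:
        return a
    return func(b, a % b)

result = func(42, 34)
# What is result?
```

func(42, 34) -> func(34, 8) -> func(8, 2) -> func(2, 0) -> 2

Answer: 2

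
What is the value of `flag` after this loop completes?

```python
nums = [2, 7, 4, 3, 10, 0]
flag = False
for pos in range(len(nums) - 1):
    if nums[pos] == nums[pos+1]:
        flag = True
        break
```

Check consecutive duplicates in [2, 7, 4, 3, 10, 0]
`flag` takes the values: False

Answer: False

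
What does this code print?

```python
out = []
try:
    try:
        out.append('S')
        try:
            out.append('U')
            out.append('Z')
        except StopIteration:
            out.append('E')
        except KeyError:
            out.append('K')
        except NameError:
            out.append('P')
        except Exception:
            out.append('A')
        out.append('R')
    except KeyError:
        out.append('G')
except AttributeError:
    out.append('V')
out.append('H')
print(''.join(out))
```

Execution trace: 'S' (try body) → 'U' (inner try body) → 'Z' (inner try body, no exception) → 'R' (try body, no exception) → 'H' (after the try/except). Output: SUZRH

Answer: SUZRH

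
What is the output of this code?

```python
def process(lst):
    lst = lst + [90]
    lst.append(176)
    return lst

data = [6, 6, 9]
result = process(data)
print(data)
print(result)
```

Key concept: rebinding parameter vs mutation.
Step by step:
`data = [6, 6, 9]` → data = [6, 6, 9]
`result = process(data)` → result = [6, 6, 9, 90, 176]
`print(data)` → prints [6, 6, 9]
`print(result)` → prints [6, 6, 9, 90, 176]

Answer:
[6, 6, 9]
[6, 6, 9, 90, 176]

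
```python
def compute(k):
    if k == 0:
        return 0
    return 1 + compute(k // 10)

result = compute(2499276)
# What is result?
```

Count of digits of 2499276: 7

Answer: 7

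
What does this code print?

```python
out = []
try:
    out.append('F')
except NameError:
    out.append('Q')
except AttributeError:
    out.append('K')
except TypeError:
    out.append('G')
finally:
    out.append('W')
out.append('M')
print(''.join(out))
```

Execution trace: 'F' (try body, no exception) → 'W' (finally) → 'M' (after the try/except). Output: FWM

Answer: FWM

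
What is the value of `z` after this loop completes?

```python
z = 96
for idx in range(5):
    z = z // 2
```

Halve 5 times: 96 // 2^5 = 3
`z` takes the values: 96 → 48 → 24 → 12 → 6 → 3

Answer: 3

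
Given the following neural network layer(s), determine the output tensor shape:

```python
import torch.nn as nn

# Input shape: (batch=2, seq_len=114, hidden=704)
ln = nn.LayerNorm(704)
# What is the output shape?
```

Input: (2, 114, 704) -> Output: (2, 114, 704)

Answer: (2, 114, 704)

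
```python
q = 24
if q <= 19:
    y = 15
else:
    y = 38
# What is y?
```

Trace:
`q = 24` → q = 24
`if q <= 19: ...` → q <= 19 is False, take else branch → y = 38
So y = 38

Answer: 38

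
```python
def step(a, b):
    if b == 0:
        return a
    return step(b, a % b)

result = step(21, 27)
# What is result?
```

step(21, 27) -> step(27, 21) -> step(21, 6) -> step(6, 3) -> step(3, 0) -> 3

Answer: 3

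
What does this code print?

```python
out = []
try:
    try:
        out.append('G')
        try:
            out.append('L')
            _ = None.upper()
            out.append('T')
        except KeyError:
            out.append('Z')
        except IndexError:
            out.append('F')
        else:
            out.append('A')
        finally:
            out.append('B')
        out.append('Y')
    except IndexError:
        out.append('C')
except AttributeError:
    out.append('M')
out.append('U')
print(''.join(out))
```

Execution trace: 'G' (try body) → 'L' (inner try body) → 'B' (inner finally) → 'M' (outer except AttributeError) → 'U' (after the try/except). Output: GLBMU

Answer: GLBMU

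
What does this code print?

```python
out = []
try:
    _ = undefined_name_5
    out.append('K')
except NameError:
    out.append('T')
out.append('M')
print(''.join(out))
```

Execution trace: 'T' (except NameError) → 'M' (after the try/except). Output: TM

Answer: TM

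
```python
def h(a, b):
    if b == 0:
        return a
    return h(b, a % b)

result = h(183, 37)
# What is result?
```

h(183, 37) -> h(37, 35) -> h(35, 2) -> h(2, 1) -> h(1, 0) -> 1

Answer: 1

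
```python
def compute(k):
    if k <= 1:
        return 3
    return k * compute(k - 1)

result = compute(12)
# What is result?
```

compute(12) = 12 * 11 * 10 * 9 * 8 * 7 * 6 * 5 * 4 * 3 * 2 * 3 = 1437004800

Answer: 1437004800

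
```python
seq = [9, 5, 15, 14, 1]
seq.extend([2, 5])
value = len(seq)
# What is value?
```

Trace:
`seq = [9, 5, 15, 14, 1]` → seq = [9, 5, 15, 14, 1]
`seq.extend([2, 5])` → seq = [9, 5, 15, 14, 1, 2, 5]
`value = len(seq)` → value = 7
So value = 7

Answer: 7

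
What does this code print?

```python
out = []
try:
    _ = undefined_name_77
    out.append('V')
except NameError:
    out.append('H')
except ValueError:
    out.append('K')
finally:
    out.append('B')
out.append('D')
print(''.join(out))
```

Execution trace: 'H' (except NameError) → 'B' (finally) → 'D' (after the try/except). Output: HBD

Answer: HBD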